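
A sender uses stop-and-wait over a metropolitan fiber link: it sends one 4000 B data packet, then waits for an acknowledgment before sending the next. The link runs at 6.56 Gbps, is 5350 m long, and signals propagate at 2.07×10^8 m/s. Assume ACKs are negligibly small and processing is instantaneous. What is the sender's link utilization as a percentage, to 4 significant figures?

t_tx = L/R = 32000/6560000000 = 4.87805e-06 s.
t_prop = 5350/2.07e+08 = 2.58454e-05 s; RTT = 5.16908e-05 s.
Cycle = t_tx + RTT = 5.65689e-05 s.
Utilization = t_tx / cycle = 4.87805e-06/5.65689e-05 = 8.623 %.

8.623 %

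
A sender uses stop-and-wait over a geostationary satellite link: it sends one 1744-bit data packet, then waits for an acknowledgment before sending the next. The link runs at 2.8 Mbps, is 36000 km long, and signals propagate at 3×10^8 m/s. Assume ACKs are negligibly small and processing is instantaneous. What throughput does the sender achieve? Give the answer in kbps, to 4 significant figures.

7.248 kbps

t_tx = L/R = 1744/2800000 = 0.000622857 s.
t_prop = 36000000/300000000 = 0.12 s; RTT = 0.24 s.
Cycle = t_tx + RTT = 0.240623 s.
Throughput = L / cycle = 1744 / 0.240623 = 7.248 kbps.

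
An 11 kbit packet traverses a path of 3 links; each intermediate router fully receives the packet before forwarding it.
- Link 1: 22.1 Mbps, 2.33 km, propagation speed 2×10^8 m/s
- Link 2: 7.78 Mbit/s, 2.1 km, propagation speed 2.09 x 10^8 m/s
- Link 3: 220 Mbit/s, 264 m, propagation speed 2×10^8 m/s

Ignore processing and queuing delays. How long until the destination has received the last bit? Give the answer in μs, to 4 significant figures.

L = 11000 bits.
Transmission delays (L/R per hop): 497.738, 1413.88, 50 μs; sum = 1961.62 μs.
Propagation delays (d/s per hop): 11.65, 10.0478, 1.32 μs; sum = 23.0178 μs.
End-to-end = 1985 μs.

1985 μs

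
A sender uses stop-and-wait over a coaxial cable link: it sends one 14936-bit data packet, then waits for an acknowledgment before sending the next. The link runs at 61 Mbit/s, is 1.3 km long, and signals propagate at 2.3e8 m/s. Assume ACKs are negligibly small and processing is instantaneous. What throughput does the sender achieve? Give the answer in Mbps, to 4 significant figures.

t_tx = L/R = 14936/61000000 = 0.000244852 s.
t_prop = 1300/2.3e+08 = 5.65217e-06 s; RTT = 1.13043e-05 s.
Cycle = t_tx + RTT = 0.000256157 s.
Throughput = L / cycle = 14936 / 0.000256157 = 58.31 Mbps.

58.31 Mbps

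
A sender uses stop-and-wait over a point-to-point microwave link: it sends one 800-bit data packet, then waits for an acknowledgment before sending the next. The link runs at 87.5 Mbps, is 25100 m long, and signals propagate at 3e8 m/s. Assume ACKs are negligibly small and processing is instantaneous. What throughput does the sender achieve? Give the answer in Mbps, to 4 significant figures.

4.533 Mbps

t_tx = L/R = 800/87500000 = 9.14286e-06 s.
t_prop = 25100/300000000 = 8.36667e-05 s; RTT = 0.000167333 s.
Cycle = t_tx + RTT = 0.000176476 s.
Throughput = L / cycle = 800 / 0.000176476 = 4.533 Mbps.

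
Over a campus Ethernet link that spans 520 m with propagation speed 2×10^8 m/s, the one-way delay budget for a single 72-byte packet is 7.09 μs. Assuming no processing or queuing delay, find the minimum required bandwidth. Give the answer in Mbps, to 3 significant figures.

L = 576 bits.
Propagation delay = 520 / 200000000 = 2.6 μs.
Transmission budget = 7.09 − 2.6 = 4.49 μs.
R ≥ L / t_tx = 576 bits / 4.49e-06 s = 128 Mbps.

128 Mbps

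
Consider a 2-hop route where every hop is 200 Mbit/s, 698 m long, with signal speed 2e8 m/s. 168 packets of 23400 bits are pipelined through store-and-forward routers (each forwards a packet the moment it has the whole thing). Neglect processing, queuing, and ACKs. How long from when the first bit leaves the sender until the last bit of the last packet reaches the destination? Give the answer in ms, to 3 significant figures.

19.8 ms

Per-hop transmission t_tx = L/R = 23400/200000000 = 0.117 ms.
Per-hop propagation t_prop = 698/200000000 = 0.00349 ms.
Pipeline fill: first packet needs 2·t_tx to clear all hops; remaining 167 packets each add one t_tx.
Total = (2+168-1)·t_tx + 2·t_prop = 169·0.117 + 2·0.00349 = 19.8 ms.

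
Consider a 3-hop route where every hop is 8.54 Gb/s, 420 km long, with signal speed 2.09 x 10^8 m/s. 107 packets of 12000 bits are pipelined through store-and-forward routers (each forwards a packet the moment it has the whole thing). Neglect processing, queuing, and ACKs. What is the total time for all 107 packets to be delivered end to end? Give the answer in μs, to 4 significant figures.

6182 μs

Per-hop transmission t_tx = L/R = 12000/8.54e+09 = 1.40515 μs.
Per-hop propagation t_prop = 420000/209000000 = 2009.57 μs.
Pipeline fill: first packet needs 3·t_tx to clear all hops; remaining 106 packets each add one t_tx.
Total = (3+107-1)·t_tx + 3·t_prop = 109·1.40515 + 3·2009.57 = 6182 μs.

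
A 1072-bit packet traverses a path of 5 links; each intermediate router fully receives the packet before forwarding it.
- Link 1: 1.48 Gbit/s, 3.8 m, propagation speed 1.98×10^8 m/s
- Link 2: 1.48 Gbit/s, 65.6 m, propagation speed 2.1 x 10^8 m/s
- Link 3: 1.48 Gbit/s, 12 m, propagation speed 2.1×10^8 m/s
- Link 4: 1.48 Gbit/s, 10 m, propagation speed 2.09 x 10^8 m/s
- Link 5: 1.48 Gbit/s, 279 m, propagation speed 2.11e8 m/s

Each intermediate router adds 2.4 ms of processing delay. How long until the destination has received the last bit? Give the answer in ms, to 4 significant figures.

Transmission delay per hop = L/R = 1072/1480000000 = 0.000724324 ms; 5 hops → 0.00362162 ms.
Propagation delays (d/s per hop): 1.91919e-05, 0.000312381, 5.71429e-05, 4.78469e-05, 0.00132227 ms; sum = 0.00175884 ms.
Processing at 4 router(s): 4 × 2.4 ms = 9.6 ms.
End-to-end = 9.605 ms.

9.605 ms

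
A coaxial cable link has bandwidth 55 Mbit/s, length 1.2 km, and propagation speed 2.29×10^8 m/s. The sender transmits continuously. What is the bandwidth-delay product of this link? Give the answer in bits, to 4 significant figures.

Propagation delay = 1200 / 229000000 = 5.24017e-06 s.
BDP = R × t_prop = 55000000 × 5.24017e-06 = 288.21 bits.

288.2 bits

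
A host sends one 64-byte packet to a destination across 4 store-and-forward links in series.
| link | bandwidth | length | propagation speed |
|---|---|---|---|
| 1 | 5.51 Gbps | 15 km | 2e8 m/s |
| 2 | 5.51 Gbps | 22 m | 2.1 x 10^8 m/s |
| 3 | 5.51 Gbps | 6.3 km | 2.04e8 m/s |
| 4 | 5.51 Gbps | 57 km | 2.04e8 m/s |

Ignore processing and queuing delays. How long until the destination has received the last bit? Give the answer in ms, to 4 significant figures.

L = 64 × 8 = 512 bits.
Transmission delay per hop = L/R = 512/5510000000 = 9.2922e-05 ms; 4 hops → 0.000371688 ms.
Propagation delays (d/s per hop): 0.075, 0.000104762, 0.0308824, 0.279412 ms; sum = 0.385399 ms.
End-to-end = 0.3858 ms.

0.3858 ms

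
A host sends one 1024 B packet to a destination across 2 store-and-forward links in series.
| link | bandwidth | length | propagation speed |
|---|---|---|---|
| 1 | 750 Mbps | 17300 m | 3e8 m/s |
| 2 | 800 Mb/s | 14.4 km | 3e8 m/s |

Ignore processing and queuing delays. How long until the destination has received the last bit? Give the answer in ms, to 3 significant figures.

0.127 ms

L = 1024 × 8 = 8192 bits.
Transmission delays (L/R per hop): 0.0109227, 0.01024 ms; sum = 0.0211627 ms.
Propagation delays (d/s per hop): 0.0576667, 0.048 ms; sum = 0.105667 ms.
End-to-end = 0.127 ms.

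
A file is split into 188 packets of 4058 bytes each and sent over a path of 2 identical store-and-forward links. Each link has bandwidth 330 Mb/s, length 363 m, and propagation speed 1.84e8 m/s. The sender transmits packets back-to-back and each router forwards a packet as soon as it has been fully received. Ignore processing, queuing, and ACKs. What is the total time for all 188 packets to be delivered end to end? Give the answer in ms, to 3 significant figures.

Per-hop transmission t_tx = L/R = 32464/330000000 = 0.0983758 ms.
Per-hop propagation t_prop = 363/184000000 = 0.00197283 ms.
Pipeline fill: first packet needs 2·t_tx to clear all hops; remaining 187 packets each add one t_tx.
Total = (2+188-1)·t_tx + 2·t_prop = 189·0.0983758 + 2·0.00197283 = 18.6 ms.

18.6 ms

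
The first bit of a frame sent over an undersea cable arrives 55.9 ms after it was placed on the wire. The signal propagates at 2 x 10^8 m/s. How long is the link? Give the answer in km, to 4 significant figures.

d = s × t_prop = 200000000 × 0.0559 = 11180 km.

11180 km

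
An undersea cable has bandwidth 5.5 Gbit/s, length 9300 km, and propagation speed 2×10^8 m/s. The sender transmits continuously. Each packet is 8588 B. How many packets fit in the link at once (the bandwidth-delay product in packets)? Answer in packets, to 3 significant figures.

Propagation delay = 9300000 / 200000000 = 0.0465 s.
BDP = R × t_prop = 5500000000 × 0.0465 = 255750000 bits.
In packets of 68704 bits: 3720 packets.

3720 packets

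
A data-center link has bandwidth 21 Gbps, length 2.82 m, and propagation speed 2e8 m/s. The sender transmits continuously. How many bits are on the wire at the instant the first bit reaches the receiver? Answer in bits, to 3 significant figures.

Propagation delay = 2.82 / 200000000 = 1.41e-08 s.
BDP = R × t_prop = 21000000000 × 1.41e-08 = 296.1 bits.

296 bits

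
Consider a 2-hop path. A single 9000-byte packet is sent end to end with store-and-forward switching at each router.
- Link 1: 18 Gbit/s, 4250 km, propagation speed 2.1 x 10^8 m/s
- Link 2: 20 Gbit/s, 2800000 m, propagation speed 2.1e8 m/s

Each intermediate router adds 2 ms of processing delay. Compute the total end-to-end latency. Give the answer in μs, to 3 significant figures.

35600 μs

L = 9000 × 8 = 72000 bits.
Transmission delays (L/R per hop): 4, 3.6 μs; sum = 7.6 μs.
Propagation delays (d/s per hop): 20238.1, 13333.3 μs; sum = 33571.4 μs.
Processing at 1 router(s): 1 × 2 ms = 2000 μs.
End-to-end = 35600 μs.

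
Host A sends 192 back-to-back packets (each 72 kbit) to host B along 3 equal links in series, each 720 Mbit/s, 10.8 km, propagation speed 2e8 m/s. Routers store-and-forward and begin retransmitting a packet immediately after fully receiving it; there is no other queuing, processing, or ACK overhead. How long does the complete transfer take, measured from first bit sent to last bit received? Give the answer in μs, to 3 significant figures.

19600 μs

Per-hop transmission t_tx = L/R = 72000/720000000 = 100 μs.
Per-hop propagation t_prop = 10800/200000000 = 54 μs.
Pipeline fill: first packet needs 3·t_tx to clear all hops; remaining 191 packets each add one t_tx.
Total = (3+192-1)·t_tx + 3·t_prop = 194·100 + 3·54 = 19600 μs.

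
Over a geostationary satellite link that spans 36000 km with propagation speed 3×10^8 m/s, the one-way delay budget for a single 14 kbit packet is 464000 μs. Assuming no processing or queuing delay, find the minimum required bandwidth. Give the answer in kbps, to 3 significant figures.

40.7 kbps

Propagation delay = 36000000 / 300000000 = 120000 μs.
Transmission budget = 464000 − 120000 = 344000 μs.
R ≥ L / t_tx = 14000 bits / 0.344 s = 40.7 kbps.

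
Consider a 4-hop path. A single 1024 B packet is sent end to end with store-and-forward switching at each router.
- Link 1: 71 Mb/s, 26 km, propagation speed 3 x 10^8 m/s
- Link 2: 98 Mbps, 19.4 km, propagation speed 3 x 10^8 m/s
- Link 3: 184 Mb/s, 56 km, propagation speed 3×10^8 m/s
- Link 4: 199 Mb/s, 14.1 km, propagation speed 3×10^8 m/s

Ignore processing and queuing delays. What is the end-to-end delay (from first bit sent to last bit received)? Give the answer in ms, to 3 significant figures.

L = 1024 × 8 = 8192 bits.
Transmission delays (L/R per hop): 0.11538, 0.0835918, 0.0445217, 0.0411658 ms; sum = 0.28466 ms.
Propagation delays (d/s per hop): 0.0866667, 0.0646667, 0.186667, 0.047 ms; sum = 0.385 ms.
End-to-end = 0.670 ms.

0.670 ms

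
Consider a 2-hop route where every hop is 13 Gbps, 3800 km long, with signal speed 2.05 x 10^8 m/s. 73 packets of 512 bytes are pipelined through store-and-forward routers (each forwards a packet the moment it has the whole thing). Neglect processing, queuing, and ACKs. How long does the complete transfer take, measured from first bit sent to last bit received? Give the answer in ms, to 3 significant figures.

Per-hop transmission t_tx = L/R = 4096/13000000000 = 0.000315077 ms.
Per-hop propagation t_prop = 3800000/2.05e+08 = 18.5366 ms.
Pipeline fill: first packet needs 2·t_tx to clear all hops; remaining 72 packets each add one t_tx.
Total = (2+73-1)·t_tx + 2·t_prop = 74·0.000315077 + 2·18.5366 = 37.1 ms.

37.1 ms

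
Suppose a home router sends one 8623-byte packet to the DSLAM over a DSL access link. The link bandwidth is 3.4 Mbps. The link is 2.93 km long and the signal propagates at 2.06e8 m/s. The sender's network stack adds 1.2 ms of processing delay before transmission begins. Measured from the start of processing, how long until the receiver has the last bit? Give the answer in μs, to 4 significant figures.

21500 μs

L = 8623 × 8 = 68984 bits.
Transmission delay = L/R = 68984 / 3400000 = 20289.4 μs.
Propagation delay = d/s = 2930 m / 206000000 m/s = 14.2233 μs.
Plus processing delay 1.2 ms = 1200 μs.
Total = 21500 μs.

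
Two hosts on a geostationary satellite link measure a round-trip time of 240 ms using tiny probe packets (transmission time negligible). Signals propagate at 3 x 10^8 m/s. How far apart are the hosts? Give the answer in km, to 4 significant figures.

36000 km

One-way propagation = RTT/2 = 120 ms.
d = s × t = 300000000 × 0.12 = 36000 km.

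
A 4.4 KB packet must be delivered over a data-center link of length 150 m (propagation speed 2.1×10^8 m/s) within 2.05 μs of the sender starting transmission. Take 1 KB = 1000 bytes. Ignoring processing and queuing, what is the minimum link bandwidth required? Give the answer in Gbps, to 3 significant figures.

L = 35200 bits.
Propagation delay = 150 / 210000000 = 0.714286 μs.
Transmission budget = 2.05 − 0.714286 = 1.33571 μs.
R ≥ L / t_tx = 35200 bits / 1.33571e-06 s = 26.4 Gbps.

26.4 Gbps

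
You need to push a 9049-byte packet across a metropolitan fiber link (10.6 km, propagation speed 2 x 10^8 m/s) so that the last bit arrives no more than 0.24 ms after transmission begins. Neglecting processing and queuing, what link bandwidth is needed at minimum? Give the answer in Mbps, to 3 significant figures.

L = 72392 bits.
Propagation delay = 10600 / 200000000 = 0.053 ms.
Transmission budget = 0.24 − 0.053 = 0.187 ms.
R ≥ L / t_tx = 72392 bits / 0.000187 s = 387 Mbps.

387 Mbps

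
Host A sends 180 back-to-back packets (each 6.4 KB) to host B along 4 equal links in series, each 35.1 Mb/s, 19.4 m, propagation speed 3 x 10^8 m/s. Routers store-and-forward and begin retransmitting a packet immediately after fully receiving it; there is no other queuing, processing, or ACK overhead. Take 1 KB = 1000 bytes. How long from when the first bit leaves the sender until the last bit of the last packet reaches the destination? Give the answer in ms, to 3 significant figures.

267 ms

Per-hop transmission t_tx = L/R = 51200/35100000 = 1.45869 ms.
Per-hop propagation t_prop = 19.4/300000000 = 6.46667e-05 ms.
Pipeline fill: first packet needs 4·t_tx to clear all hops; remaining 179 packets each add one t_tx.
Total = (4+180-1)·t_tx + 4·t_prop = 183·1.45869 + 4·6.46667e-05 = 267 ms.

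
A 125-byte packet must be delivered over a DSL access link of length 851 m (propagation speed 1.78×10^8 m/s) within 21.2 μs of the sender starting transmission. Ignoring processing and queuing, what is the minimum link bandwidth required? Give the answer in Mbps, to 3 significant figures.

L = 1000 bits.
Propagation delay = 851 / 178000000 = 4.7809 μs.
Transmission budget = 21.2 − 4.7809 = 16.4191 μs.
R ≥ L / t_tx = 1000 bits / 1.64191e-05 s = 60.9 Mbps.

60.9 Mbps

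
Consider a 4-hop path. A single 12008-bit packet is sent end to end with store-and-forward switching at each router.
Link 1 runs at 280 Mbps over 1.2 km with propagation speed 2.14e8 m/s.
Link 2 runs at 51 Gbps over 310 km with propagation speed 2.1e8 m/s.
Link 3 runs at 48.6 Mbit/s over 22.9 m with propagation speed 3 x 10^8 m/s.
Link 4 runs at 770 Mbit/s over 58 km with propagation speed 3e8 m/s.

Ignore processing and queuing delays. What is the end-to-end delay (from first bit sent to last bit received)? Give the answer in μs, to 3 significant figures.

1980 μs

Transmission delays (L/R per hop): 42.8857, 0.235451, 247.078, 15.5948 μs; sum = 305.794 μs.
Propagation delays (d/s per hop): 5.60748, 1476.19, 0.0763333, 193.333 μs; sum = 1675.21 μs.
End-to-end = 1980 μs.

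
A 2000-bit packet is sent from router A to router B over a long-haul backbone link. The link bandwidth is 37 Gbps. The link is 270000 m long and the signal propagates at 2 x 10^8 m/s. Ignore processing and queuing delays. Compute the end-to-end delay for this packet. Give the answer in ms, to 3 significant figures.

1.35 ms

Transmission delay = L/R = 2000 / 37000000000 = 5.40541e-05 ms.
Propagation delay = d/s = 270000 m / 200000000 m/s = 1.35 ms.
Total = 1.35 ms.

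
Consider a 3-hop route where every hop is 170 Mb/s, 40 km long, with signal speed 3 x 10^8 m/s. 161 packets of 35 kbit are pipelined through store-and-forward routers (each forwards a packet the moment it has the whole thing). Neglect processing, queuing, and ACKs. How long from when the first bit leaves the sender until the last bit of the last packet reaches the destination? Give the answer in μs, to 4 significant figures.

Per-hop transmission t_tx = L/R = 35000/170000000 = 205.882 μs.
Per-hop propagation t_prop = 40000/300000000 = 133.333 μs.
Pipeline fill: first packet needs 3·t_tx to clear all hops; remaining 160 packets each add one t_tx.
Total = (3+161-1)·t_tx + 3·t_prop = 163·205.882 + 3·133.333 = 33960 μs.

33960 μs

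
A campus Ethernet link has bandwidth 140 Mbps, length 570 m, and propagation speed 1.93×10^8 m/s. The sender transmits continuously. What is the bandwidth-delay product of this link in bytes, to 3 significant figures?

51.7 bytes

Propagation delay = 570 / 193000000 = 2.95337e-06 s.
BDP = R × t_prop = 140000000 × 2.95337e-06 = 413.472 bits.
In bytes: 413.472/8 = 51.7 bytes.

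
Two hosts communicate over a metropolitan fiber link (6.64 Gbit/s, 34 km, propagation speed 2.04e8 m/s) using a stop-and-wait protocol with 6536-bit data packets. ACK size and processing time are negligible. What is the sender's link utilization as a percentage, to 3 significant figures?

0.294 %

t_tx = L/R = 6536/6640000000 = 9.84337e-07 s.
t_prop = 34000/204000000 = 0.000166667 s; RTT = 0.000333333 s.
Cycle = t_tx + RTT = 0.000334318 s.
Utilization = t_tx / cycle = 9.84337e-07/0.000334318 = 0.294 %.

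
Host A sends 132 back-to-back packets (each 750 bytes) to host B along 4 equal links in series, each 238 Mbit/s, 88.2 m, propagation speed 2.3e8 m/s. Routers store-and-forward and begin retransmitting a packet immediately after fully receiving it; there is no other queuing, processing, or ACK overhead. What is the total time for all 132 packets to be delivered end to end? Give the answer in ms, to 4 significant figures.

Per-hop transmission t_tx = L/R = 6000/238000000 = 0.0252101 ms.
Per-hop propagation t_prop = 88.2/2.3e+08 = 0.000383478 ms.
Pipeline fill: first packet needs 4·t_tx to clear all hops; remaining 131 packets each add one t_tx.
Total = (4+132-1)·t_tx + 4·t_prop = 135·0.0252101 + 4·0.000383478 = 3.405 ms.

3.405 ms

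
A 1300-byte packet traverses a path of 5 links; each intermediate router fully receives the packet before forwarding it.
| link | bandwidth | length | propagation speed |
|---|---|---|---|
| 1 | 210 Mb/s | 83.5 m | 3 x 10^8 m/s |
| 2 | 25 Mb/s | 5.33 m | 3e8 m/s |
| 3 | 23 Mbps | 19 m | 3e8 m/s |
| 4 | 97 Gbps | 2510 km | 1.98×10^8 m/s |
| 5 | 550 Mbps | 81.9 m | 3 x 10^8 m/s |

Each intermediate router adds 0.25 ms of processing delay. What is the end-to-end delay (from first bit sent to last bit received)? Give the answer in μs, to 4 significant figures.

L = 1300 × 8 = 10400 bits.
Transmission delays (L/R per hop): 49.5238, 416, 452.174, 0.107216, 18.9091 μs; sum = 936.714 μs.
Propagation delays (d/s per hop): 0.278333, 0.0177667, 0.0633333, 12676.8, 0.273 μs; sum = 12677.4 μs.
Processing at 4 router(s): 4 × 0.25 ms = 1000 μs.
End-to-end = 14610 μs.

14610 μs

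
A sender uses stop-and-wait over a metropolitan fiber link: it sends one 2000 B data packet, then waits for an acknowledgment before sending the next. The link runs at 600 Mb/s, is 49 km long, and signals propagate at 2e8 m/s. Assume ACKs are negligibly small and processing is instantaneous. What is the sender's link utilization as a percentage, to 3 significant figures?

t_tx = L/R = 16000/600000000 = 2.66667e-05 s.
t_prop = 49000/200000000 = 0.000245 s; RTT = 0.00049 s.
Cycle = t_tx + RTT = 0.000516667 s.
Utilization = t_tx / cycle = 2.66667e-05/0.000516667 = 5.16 %.

5.16 %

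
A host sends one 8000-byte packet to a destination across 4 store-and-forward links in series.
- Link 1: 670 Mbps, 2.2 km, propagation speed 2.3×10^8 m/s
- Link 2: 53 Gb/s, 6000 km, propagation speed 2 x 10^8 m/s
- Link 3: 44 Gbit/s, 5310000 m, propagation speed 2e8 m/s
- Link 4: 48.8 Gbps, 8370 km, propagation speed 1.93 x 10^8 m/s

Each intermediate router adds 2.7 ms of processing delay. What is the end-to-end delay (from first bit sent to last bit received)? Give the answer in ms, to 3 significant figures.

108 ms

L = 8000 × 8 = 64000 bits.
Transmission delays (L/R per hop): 0.0955224, 0.00120755, 0.00145455, 0.00131148 ms; sum = 0.099496 ms.
Propagation delays (d/s per hop): 0.00956522, 30, 26.55, 43.3679 ms; sum = 99.9274 ms.
Processing at 3 router(s): 3 × 2.7 ms = 8.1 ms.
End-to-end = 108 ms.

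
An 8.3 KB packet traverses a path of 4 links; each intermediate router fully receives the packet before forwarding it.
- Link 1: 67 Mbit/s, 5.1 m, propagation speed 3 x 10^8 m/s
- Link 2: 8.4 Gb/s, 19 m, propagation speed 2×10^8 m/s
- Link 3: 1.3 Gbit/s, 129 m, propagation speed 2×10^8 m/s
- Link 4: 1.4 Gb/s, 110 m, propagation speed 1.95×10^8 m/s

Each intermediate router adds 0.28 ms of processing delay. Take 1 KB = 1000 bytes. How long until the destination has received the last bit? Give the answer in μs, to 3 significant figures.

1940 μs

L = 66400 bits.
Transmission delays (L/R per hop): 991.045, 7.90476, 51.0769, 47.4286 μs; sum = 1097.46 μs.
Propagation delays (d/s per hop): 0.017, 0.095, 0.645, 0.564103 μs; sum = 1.3211 μs.
Processing at 3 router(s): 3 × 0.28 ms = 840 μs.
End-to-end = 1940 μs.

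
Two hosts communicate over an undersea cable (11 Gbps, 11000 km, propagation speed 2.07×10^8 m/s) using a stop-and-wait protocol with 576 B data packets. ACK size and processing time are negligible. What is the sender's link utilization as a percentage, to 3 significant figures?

0.000394 %

t_tx = L/R = 4608/11000000000 = 4.18909e-07 s.
t_prop = 11000000/2.07e+08 = 0.0531401 s; RTT = 0.10628 s.
Cycle = t_tx + RTT = 0.106281 s.
Utilization = t_tx / cycle = 4.18909e-07/0.106281 = 0.000394 %.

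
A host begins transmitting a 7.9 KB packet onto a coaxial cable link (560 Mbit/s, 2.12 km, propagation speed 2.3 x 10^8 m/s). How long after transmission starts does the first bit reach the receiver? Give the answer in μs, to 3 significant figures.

First bit experiences only propagation delay: d/s = 2120/2.3e+08 = 9.22 μs.

9.22 μs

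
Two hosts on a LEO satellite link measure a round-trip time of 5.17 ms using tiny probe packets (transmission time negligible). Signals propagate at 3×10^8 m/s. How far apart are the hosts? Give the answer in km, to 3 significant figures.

One-way propagation = RTT/2 = 2.585 ms.
d = s × t = 300000000 × 0.002585 = 776 km.

776 km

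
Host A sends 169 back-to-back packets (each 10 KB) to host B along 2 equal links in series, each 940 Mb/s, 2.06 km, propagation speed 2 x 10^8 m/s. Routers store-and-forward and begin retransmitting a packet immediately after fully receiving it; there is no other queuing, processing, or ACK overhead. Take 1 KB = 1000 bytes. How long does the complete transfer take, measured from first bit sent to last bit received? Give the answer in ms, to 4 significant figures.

14.49 ms

Per-hop transmission t_tx = L/R = 80000/940000000 = 0.0851064 ms.
Per-hop propagation t_prop = 2060/200000000 = 0.0103 ms.
Pipeline fill: first packet needs 2·t_tx to clear all hops; remaining 168 packets each add one t_tx.
Total = (2+169-1)·t_tx + 2·t_prop = 170·0.0851064 + 2·0.0103 = 14.49 ms.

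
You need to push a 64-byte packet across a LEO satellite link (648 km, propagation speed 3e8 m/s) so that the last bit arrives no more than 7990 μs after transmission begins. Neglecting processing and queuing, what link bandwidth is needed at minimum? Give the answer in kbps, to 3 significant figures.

87.8 kbps

L = 512 bits.
Propagation delay = 648000 / 300000000 = 2160 μs.
Transmission budget = 7990 − 2160 = 5830 μs.
R ≥ L / t_tx = 512 bits / 0.00583 s = 87.8 kbps.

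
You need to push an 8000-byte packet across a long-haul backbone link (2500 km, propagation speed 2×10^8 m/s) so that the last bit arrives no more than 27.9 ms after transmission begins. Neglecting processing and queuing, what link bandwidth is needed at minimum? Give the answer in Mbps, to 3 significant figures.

L = 64000 bits.
Propagation delay = 2500000 / 200000000 = 12.5 ms.
Transmission budget = 27.9 − 12.5 = 15.4 ms.
R ≥ L / t_tx = 64000 bits / 0.0154 s = 4.16 Mbps.

4.16 Mbps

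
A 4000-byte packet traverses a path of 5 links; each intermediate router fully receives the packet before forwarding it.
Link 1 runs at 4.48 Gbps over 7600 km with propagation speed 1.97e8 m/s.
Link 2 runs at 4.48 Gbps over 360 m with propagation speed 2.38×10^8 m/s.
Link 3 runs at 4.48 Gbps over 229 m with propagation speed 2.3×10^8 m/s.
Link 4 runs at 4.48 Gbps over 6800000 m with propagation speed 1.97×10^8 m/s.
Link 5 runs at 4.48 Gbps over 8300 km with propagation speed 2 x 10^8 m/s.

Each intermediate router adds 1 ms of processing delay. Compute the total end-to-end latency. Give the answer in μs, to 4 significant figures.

L = 4000 × 8 = 32000 bits.
Transmission delay per hop = L/R = 32000/4480000000 = 7.14286 μs; 5 hops → 35.7143 μs.
Propagation delays (d/s per hop): 38578.7, 1.51261, 0.995652, 34517.8, 41500 μs; sum = 114599 μs.
Processing at 4 router(s): 4 × 1 ms = 4000 μs.
End-to-end = 118600 μs.

118600 μs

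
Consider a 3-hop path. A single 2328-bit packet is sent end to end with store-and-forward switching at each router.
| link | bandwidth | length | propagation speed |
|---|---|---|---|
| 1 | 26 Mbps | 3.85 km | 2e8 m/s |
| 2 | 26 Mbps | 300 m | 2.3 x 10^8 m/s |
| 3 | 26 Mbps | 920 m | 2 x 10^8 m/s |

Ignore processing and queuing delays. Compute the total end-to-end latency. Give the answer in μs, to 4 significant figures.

293.8 μs

Transmission delay per hop = L/R = 2328/26000000 = 89.5385 μs; 3 hops → 268.615 μs.
Propagation delays (d/s per hop): 19.25, 1.30435, 4.6 μs; sum = 25.1543 μs.
End-to-end = 293.8 μs.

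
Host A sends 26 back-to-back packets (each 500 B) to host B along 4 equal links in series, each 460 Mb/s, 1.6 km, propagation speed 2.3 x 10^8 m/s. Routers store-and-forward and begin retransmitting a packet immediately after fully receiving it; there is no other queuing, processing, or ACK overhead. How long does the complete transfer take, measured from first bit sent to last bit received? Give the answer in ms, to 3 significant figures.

Per-hop transmission t_tx = L/R = 4000/460000000 = 0.00869565 ms.
Per-hop propagation t_prop = 1600/2.3e+08 = 0.00695652 ms.
Pipeline fill: first packet needs 4·t_tx to clear all hops; remaining 25 packets each add one t_tx.
Total = (4+26-1)·t_tx + 4·t_prop = 29·0.00869565 + 4·0.00695652 = 0.280 ms.

0.280 ms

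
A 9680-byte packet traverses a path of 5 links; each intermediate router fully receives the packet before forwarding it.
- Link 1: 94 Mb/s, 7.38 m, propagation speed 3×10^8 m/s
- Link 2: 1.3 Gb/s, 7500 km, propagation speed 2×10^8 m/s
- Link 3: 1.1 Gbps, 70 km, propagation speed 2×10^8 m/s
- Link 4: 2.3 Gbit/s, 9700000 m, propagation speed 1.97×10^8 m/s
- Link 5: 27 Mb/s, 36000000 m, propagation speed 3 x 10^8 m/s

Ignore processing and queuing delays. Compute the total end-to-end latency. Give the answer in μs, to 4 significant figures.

210900 μs

L = 9680 × 8 = 77440 bits.
Transmission delays (L/R per hop): 823.83, 59.5692, 70.4, 33.6696, 2868.15 μs; sum = 3855.62 μs.
Propagation delays (d/s per hop): 0.0246, 37500, 350, 49238.6, 120000 μs; sum = 207089 μs.
End-to-end = 210900 μs.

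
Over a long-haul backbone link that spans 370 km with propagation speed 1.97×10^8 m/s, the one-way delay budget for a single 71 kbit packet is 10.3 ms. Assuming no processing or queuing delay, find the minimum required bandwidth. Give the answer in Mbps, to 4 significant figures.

Propagation delay = 370000 / 197000000 = 1.87817 ms.
Transmission budget = 10.3 − 1.87817 = 8.42183 ms.
R ≥ L / t_tx = 71000 bits / 0.00842183 s = 8.430 Mbps.

8.430 Mbps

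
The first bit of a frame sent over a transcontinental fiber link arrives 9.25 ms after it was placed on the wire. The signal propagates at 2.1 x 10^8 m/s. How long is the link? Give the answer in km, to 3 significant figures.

1940 km

d = s × t_prop = 210000000 × 0.00925 = 1940 km.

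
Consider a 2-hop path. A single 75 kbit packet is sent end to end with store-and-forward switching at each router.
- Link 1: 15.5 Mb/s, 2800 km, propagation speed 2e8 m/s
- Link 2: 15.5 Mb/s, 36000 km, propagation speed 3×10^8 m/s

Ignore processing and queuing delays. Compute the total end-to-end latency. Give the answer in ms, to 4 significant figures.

L = 75000 bits.
Transmission delay per hop = L/R = 75000/15500000 = 4.83871 ms; 2 hops → 9.67742 ms.
Propagation delays (d/s per hop): 14, 120 ms; sum = 134 ms.
End-to-end = 143.7 ms.

143.7 ms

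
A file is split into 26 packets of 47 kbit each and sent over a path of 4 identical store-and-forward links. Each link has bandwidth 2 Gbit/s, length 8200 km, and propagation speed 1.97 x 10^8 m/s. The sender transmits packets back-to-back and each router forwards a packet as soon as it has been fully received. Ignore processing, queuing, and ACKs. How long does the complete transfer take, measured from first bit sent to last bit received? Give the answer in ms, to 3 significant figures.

167 ms

Per-hop transmission t_tx = L/R = 47000/2000000000 = 0.0235 ms.
Per-hop propagation t_prop = 8200000/197000000 = 41.6244 ms.
Pipeline fill: first packet needs 4·t_tx to clear all hops; remaining 25 packets each add one t_tx.
Total = (4+26-1)·t_tx + 4·t_prop = 29·0.0235 + 4·41.6244 = 167 ms.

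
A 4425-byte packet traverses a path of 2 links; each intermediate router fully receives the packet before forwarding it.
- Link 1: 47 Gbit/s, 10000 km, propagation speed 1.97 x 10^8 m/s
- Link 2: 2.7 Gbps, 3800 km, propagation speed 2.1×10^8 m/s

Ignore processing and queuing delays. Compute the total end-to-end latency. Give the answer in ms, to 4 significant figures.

68.87 ms

L = 4425 × 8 = 35400 bits.
Transmission delays (L/R per hop): 0.000753191, 0.0131111 ms; sum = 0.0138643 ms.
Propagation delays (d/s per hop): 50.7614, 18.0952 ms; sum = 68.8567 ms.
End-to-end = 68.87 ms.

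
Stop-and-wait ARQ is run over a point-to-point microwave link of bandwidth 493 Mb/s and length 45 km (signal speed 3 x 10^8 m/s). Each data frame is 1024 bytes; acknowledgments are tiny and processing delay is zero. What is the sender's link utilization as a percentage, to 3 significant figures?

5.25 %

t_tx = L/R = 8192/493000000 = 1.66166e-05 s.
t_prop = 45000/300000000 = 0.00015 s; RTT = 0.0003 s.
Cycle = t_tx + RTT = 0.000316617 s.
Utilization = t_tx / cycle = 1.66166e-05/0.000316617 = 5.25 %.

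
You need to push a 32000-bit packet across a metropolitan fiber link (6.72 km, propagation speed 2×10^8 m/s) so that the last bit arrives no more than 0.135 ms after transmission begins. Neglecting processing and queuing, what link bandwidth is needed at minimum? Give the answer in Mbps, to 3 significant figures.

Propagation delay = 6720 / 200000000 = 0.0336 ms.
Transmission budget = 0.135 − 0.0336 = 0.1014 ms.
R ≥ L / t_tx = 32000 bits / 0.0001014 s = 316 Mbps.

316 Mbps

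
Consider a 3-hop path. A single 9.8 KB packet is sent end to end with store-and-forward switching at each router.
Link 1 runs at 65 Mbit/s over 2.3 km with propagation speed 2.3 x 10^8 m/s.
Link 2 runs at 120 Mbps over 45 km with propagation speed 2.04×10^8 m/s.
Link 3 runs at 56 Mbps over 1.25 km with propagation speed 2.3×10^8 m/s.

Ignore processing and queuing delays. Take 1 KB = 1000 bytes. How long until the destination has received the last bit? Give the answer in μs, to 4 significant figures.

L = 78400 bits.
Transmission delays (L/R per hop): 1206.15, 653.333, 1400 μs; sum = 3259.49 μs.
Propagation delays (d/s per hop): 10, 220.588, 5.43478 μs; sum = 236.023 μs.
End-to-end = 3496 μs.

3496 μs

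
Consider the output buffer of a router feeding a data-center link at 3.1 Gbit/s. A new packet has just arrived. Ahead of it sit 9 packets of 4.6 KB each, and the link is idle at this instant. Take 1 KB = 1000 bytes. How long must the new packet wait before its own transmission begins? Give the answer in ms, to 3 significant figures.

0.107 ms

Each queued packet: L/R = 36800/3100000000 = 0.011871 ms.
9 queued → 0.106839 ms.
Queuing delay = 0.107 ms.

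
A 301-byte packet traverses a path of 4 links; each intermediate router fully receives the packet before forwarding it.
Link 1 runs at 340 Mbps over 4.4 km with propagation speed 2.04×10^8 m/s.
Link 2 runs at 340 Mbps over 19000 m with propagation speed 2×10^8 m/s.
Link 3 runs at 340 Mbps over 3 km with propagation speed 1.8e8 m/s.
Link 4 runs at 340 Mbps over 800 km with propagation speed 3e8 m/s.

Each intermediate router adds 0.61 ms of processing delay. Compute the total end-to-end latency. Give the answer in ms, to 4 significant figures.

L = 301 × 8 = 2408 bits.
Transmission delay per hop = L/R = 2408/340000000 = 0.00708235 ms; 4 hops → 0.0283294 ms.
Propagation delays (d/s per hop): 0.0215686, 0.095, 0.0166667, 2.66667 ms; sum = 2.7999 ms.
Processing at 3 router(s): 3 × 0.61 ms = 1.83 ms.
End-to-end = 4.658 ms.

4.658 ms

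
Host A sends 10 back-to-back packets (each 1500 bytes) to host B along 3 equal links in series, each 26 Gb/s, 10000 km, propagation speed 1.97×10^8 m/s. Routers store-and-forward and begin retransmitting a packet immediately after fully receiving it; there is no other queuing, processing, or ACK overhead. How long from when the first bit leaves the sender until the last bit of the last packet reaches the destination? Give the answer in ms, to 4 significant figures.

Per-hop transmission t_tx = L/R = 12000/26000000000 = 0.000461538 ms.
Per-hop propagation t_prop = 10000000/197000000 = 50.7614 ms.
Pipeline fill: first packet needs 3·t_tx to clear all hops; remaining 9 packets each add one t_tx.
Total = (3+10-1)·t_tx + 3·t_prop = 12·0.000461538 + 3·50.7614 = 152.3 ms.

152.3 ms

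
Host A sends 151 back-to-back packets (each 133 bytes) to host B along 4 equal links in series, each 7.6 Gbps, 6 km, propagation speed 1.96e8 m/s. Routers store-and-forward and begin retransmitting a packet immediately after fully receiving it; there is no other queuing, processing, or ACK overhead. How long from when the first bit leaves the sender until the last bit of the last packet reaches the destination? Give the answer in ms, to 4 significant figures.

Per-hop transmission t_tx = L/R = 1064/7600000000 = 0.00014 ms.
Per-hop propagation t_prop = 6000/196000000 = 0.0306122 ms.
Pipeline fill: first packet needs 4·t_tx to clear all hops; remaining 150 packets each add one t_tx.
Total = (4+151-1)·t_tx + 4·t_prop = 154·0.00014 + 4·0.0306122 = 0.1440 ms.

0.1440 ms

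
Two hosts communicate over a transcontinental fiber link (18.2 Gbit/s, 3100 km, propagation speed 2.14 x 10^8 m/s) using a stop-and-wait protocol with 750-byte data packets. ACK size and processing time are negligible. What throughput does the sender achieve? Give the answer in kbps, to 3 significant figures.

t_tx = L/R = 6000/18200000000 = 3.2967e-07 s.
t_prop = 3100000/214000000 = 0.014486 s; RTT = 0.028972 s.
Cycle = t_tx + RTT = 0.0289723 s.
Throughput = L / cycle = 6000 / 0.0289723 = 207 kbps.

207 kbps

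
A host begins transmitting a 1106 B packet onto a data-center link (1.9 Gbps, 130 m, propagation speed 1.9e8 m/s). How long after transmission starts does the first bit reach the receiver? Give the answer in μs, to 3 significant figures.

0.684 μs

First bit experiences only propagation delay: d/s = 130/190000000 = 0.684 μs.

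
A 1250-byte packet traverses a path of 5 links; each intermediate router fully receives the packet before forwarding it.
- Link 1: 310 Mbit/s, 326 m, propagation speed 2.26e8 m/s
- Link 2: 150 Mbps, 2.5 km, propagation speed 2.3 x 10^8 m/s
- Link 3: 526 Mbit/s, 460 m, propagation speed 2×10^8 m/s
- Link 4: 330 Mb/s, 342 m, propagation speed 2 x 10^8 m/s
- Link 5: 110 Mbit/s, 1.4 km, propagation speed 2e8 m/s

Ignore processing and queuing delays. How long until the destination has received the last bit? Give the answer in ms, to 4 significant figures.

L = 1250 × 8 = 10000 bits.
Transmission delays (L/R per hop): 0.0322581, 0.0666667, 0.0190114, 0.030303, 0.0909091 ms; sum = 0.239148 ms.
Propagation delays (d/s per hop): 0.00144248, 0.0108696, 0.0023, 0.00171, 0.007 ms; sum = 0.023322 ms.
End-to-end = 0.2625 ms.

0.2625 ms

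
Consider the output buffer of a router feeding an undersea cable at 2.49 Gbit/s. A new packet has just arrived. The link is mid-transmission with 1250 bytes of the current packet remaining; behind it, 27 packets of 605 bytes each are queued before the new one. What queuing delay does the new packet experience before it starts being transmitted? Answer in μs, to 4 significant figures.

56.50 μs

Each queued packet: L/R = 4840/2490000000 = 1.94378 μs.
27 queued → 52.4819 μs.
Plus remaining 10000 bits of current packet: 4.01606 μs.
Queuing delay = 56.50 μs.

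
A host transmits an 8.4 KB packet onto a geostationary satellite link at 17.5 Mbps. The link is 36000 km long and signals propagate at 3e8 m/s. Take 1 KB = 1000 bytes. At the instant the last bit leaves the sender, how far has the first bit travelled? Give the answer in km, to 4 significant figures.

t_tx = L/R = 67200/17500000 = 0.00384 s.
Distance = s × t_tx = 300000000 × 0.00384 = 1152 km.

1152 km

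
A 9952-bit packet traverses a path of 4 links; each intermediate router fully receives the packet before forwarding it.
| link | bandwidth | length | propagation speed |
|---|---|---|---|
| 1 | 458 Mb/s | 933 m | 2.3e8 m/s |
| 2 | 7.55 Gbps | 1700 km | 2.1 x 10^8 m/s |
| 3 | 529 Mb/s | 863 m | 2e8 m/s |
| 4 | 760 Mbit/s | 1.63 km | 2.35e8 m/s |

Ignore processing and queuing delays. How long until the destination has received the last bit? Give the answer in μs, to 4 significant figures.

Transmission delays (L/R per hop): 21.7293, 1.31815, 18.8129, 13.0947 μs; sum = 54.955 μs.
Propagation delays (d/s per hop): 4.05652, 8095.24, 4.315, 6.93617 μs; sum = 8110.55 μs.
End-to-end = 8166 μs.

8166 μs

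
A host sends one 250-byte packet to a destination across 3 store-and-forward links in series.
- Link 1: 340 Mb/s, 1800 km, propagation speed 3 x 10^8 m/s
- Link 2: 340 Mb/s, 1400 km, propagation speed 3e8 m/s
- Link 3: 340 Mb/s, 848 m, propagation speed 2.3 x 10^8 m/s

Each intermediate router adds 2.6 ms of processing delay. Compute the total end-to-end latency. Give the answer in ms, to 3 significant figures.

L = 250 × 8 = 2000 bits.
Transmission delay per hop = L/R = 2000/340000000 = 0.00588235 ms; 3 hops → 0.0176471 ms.
Propagation delays (d/s per hop): 6, 4.66667, 0.00368696 ms; sum = 10.6704 ms.
Processing at 2 router(s): 2 × 2.6 ms = 5.2 ms.
End-to-end = 15.9 ms.

15.9 ms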